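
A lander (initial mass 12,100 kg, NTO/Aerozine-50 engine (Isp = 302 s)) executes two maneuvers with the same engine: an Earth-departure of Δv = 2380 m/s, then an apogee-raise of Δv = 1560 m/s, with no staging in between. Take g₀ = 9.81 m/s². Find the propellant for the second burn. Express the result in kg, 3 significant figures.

v_e = Isp · g₀ = 302 × 9.81 = 2962.6 m/s.
After the first burn: m = 12100 × exp(−2380/2962.6) = 12100 × 0.44783 = 5,418.74 kg.
After the second burn: m = 5,418.74 × exp(−1560/2962.6) = 5,418.74 × 0.59063 = 3,200.47 kg.
Second-burn propellant = 5,418.74 − 3,200.47 = 2,218.27 kg.

propellant for the second burn ≈ 2220 kg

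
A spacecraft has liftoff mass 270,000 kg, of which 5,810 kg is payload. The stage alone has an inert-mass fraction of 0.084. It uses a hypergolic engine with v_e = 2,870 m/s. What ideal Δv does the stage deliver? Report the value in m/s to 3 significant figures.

Δv ≈ 6500 m/s

Stage wet mass = m₀ − payload = 270,000 − 5,810 = 264,190 kg.
Stage dry mass = ε × stage wet mass = 0.084 × 264,190 = 22,192 kg.
Burnout mass m_f = stage dry + payload = 22,192 + 5,810 = 28,002 kg.
Using Δv = v_e ln(m₀/m_f): Δv = v_e · ln(270,000/28,002) = 2870.0 × ln(9.642) = 2870.0 × 2.2661 ≈ 6504 m/s.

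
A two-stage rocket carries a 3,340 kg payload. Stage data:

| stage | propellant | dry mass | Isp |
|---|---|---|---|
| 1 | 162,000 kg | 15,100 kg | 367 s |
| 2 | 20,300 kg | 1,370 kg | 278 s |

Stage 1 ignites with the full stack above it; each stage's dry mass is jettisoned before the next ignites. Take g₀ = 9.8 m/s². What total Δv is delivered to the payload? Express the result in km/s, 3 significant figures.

Ignition mass of stage 1 = 162,000+15,100 + 20,300+1,370 + 3,340 = 202,110 kg.
Stage 1: m₀ = 202,110 kg, m_f = 202,110 − 162,000 = 40,110 kg; Δv = 367×9.8×ln(5.039) = 3596.6×1.6172 ≈ 5816 m/s.
Stage 2: m₀ = 25,010 kg, m_f = 25,010 − 20,300 = 4,710 kg; Δv = 278×9.8×ln(5.31) = 2724.4×1.6696 ≈ 4549 m/s.
Total Δv = 5816 + 4549 = 10365 m/s.

Δv ≈ 10.4 km/s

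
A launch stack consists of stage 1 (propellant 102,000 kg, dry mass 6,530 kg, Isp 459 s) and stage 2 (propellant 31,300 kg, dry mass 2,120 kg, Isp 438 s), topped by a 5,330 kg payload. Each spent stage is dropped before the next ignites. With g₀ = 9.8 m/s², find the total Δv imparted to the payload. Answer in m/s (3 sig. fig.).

Ignition mass of stage 1 = 102,000+6,530 + 31,300+2,120 + 5,330 = 147,280 kg.
Stage 1: m₀ = 147,280 kg, m_f = 147,280 − 102,000 = 45,280 kg; Δv = 459×9.8×ln(3.253) = 4498.2×1.1795 ≈ 5305 m/s.
Stage 2: m₀ = 38,750 kg, m_f = 38,750 − 31,300 = 7,450 kg; Δv = 438×9.8×ln(5.201) = 4292.4×1.6489 ≈ 7078 m/s.
Total Δv = 5305 + 7078 = 12383 m/s.

Δv ≈ 12400 m/s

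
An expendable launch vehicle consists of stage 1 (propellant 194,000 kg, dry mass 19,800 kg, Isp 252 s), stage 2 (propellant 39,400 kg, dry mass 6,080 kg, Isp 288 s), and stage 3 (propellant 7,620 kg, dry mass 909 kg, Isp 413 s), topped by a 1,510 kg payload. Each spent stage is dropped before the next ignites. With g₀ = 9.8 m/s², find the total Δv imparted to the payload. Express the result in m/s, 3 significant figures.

Ignition mass of stage 1 = 194,000+19,800 + 39,400+6,080 + 7,620+909 + 1,510 = 269,319 kg.
Stage 1: m₀ = 269,319 kg, m_f = 269,319 − 194,000 = 75,319 kg; Δv = 252×9.8×ln(3.576) = 2469.6×1.2742 ≈ 3147 m/s.
Stage 2: m₀ = 55,519 kg, m_f = 55,519 − 39,400 = 16,119 kg; Δv = 288×9.8×ln(3.444) = 2822.4×1.2367 ≈ 3491 m/s.
Stage 3: m₀ = 10,039 kg, m_f = 10,039 − 7,620 = 2,419 kg; Δv = 413×9.8×ln(4.15) = 4047.4×1.4231 ≈ 5760 m/s.
Total Δv = 3147 + 3491 + 5760 = 12398 m/s.

Δv ≈ 12400 m/s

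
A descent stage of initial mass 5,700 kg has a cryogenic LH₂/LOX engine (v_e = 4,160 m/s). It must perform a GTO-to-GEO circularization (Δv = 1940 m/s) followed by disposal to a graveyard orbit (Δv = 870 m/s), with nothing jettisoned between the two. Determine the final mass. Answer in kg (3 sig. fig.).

After the first burn: m = 5700 × exp(−1940/4160.0) = 5700 × 0.62729 = 3,575.55 kg.
After the second burn: m = 3,575.55 × exp(−870/4160.0) = 3,575.55 × 0.81129 = 2,900.81 kg.

final mass ≈ 2900 kg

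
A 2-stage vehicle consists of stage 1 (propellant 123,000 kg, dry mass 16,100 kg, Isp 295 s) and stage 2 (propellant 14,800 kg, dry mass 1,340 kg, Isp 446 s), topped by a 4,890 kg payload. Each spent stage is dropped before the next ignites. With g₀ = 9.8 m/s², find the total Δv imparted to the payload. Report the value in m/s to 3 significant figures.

Ignition mass of stage 1 = 123,000+16,100 + 14,800+1,340 + 4,890 = 160,130 kg.
Stage 1: m₀ = 160,130 kg, m_f = 160,130 − 123,000 = 37,130 kg; Δv = 295×9.8×ln(4.313) = 2891.0×1.4616 ≈ 4225 m/s.
Stage 2: m₀ = 21,030 kg, m_f = 21,030 − 14,800 = 6,230 kg; Δv = 446×9.8×ln(3.376) = 4370.8×1.2166 ≈ 5317 m/s.
Total Δv = 4225 + 5317 = 9542 m/s.

Δv ≈ 9540 m/s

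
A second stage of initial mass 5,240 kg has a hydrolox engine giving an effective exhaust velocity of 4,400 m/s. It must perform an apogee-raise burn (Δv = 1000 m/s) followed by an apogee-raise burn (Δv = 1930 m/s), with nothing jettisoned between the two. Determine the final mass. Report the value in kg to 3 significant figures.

After the first burn: m = 5240 × exp(−1000/4400.0) = 5240 × 0.79670 = 4,174.71 kg.
After the second burn: m = 4,174.71 × exp(−1930/4400.0) = 4,174.71 × 0.64492 = 2,692.35 kg.

final mass ≈ 2690 kg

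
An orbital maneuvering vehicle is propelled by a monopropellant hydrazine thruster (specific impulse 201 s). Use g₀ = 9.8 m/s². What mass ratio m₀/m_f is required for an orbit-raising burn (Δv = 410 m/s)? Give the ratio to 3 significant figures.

mass ratio ≈ 1.23

v_e = Isp · g₀ = 201 × 9.8 = 1969.8 m/s.
m₀/m_f = exp(Δv / v_e) = exp(410 / 1969.8) = exp(0.2081) = 1.2314.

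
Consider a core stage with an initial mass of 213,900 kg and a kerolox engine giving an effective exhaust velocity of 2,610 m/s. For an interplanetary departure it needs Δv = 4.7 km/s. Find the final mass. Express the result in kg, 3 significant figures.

m₀/m_f = exp(Δv / v_e) = exp(4700 / 2610.0) = exp(1.8008) = 6.0543.
m_f = m₀ / 6.0543 = 213,900 / 6.0543 = 35,330.3 kg.

final mass ≈ 35300 kg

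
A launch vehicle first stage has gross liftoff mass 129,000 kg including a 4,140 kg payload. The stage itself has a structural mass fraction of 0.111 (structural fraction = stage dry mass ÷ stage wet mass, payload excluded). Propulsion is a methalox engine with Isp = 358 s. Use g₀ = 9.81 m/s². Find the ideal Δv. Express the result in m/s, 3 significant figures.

Δv ≈ 6920 m/s

Stage wet mass = m₀ − payload = 129,000 − 4,140 = 124,860 kg.
Stage dry mass = ε × stage wet mass = 0.111 × 124,860 = 13,859.5 kg.
Burnout mass m_f = stage dry + payload = 13,859.5 + 4,140 = 17,999.5 kg.
v_e = Isp · g₀ = 358 × 9.81 = 3512.0 m/s.
By the Tsiolkovsky rocket equation, Δv = v_e · ln(129,000/17,999.5) = 3512.0 × ln(7.167) = 3512.0 × 1.9695 ≈ 6917 m/s.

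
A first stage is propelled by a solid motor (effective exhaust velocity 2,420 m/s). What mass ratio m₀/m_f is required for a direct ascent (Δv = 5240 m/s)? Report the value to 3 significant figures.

From the ideal rocket equation, m₀/m_f = exp(Δv / v_e) = exp(5240 / 2420.0) = exp(2.1653) = 8.7171.

mass ratio ≈ 8.72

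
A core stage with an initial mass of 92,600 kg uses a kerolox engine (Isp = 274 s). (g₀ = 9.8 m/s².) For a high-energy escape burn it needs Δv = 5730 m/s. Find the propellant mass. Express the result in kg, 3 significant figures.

propellant mass ≈ 81600 kg

v_e = Isp · g₀ = 274 × 9.8 = 2685.2 m/s.
Using Δv = v_e ln(m₀/m_f): m₀/m_f = exp(Δv / v_e) = exp(5730 / 2685.2) = exp(2.1339) = 8.4479.
m_f = 92,600 / 8.4479 = 10,961.3 kg, so propellant = m₀ − m_f = 92,600 − 10,961.3 = 81,638.7 kg.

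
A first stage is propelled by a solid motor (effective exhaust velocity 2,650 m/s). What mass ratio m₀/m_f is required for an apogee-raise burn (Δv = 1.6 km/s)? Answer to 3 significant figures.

m₀/m_f = exp(Δv / v_e) = exp(1600 / 2650.0) = exp(0.6038) = 1.8290.

mass ratio ≈ 1.83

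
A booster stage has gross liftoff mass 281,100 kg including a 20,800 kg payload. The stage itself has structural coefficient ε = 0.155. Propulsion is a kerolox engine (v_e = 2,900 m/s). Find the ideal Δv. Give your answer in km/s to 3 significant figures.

Stage wet mass = m₀ − payload = 281,100 − 20,800 = 260,300 kg.
Stage dry mass = ε × stage wet mass = 0.155 × 260,300 = 40,346.5 kg.
Burnout mass m_f = stage dry + payload = 40,346.5 + 20,800 = 61,146.5 kg.
Rocket equation: Δv = v_e · ln(281,100/61,146.5) = 2900.0 × ln(4.597) = 2900.0 × 1.5254 ≈ 4424 m/s.

Δv ≈ 4.42 km/s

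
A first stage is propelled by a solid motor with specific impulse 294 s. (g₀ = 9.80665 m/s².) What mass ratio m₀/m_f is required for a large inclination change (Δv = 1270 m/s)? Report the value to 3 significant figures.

v_e = Isp · g₀ = 294 × 9.80665 = 2883.2 m/s.
From the ideal rocket equation, m₀/m_f = exp(Δv / v_e) = exp(1270 / 2883.2) = exp(0.4405) = 1.5535.

mass ratio ≈ 1.55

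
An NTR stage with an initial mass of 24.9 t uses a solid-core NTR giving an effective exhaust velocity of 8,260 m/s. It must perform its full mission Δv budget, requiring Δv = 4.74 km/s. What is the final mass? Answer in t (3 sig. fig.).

m₀/m_f = exp(Δv / v_e) = exp(4740 / 8260.0) = exp(0.5738) = 1.7751.
m_f = m₀ / 1.7751 = 24.9 / 1.7751 = 14.0274 t.

final mass ≈ 14.0 t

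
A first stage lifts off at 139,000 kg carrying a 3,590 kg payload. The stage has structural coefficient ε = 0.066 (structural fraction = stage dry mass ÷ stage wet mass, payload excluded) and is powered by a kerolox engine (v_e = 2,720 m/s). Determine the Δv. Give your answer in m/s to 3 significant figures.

Δv ≈ 6550 m/s

Stage wet mass = m₀ − payload = 139,000 − 3,590 = 135,410 kg.
Stage dry mass = ε × stage wet mass = 0.066 × 135,410 = 8,937.06 kg.
Burnout mass m_f = stage dry + payload = 8,937.06 + 3,590 = 12,527.06 kg.
Δv = v_e · ln(139,000/12,527.06) = 2720.0 × ln(11.1) = 2720.0 × 2.4066 ≈ 6546 m/s.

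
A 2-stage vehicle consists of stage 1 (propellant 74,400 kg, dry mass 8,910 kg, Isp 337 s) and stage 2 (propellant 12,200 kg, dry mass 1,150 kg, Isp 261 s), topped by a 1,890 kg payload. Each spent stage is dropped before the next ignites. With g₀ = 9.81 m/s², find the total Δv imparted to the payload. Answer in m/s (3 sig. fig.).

Δv ≈ 8780 m/s

Ignition mass of stage 1 = 74,400+8,910 + 12,200+1,150 + 1,890 = 98,550 kg.
Stage 1: m₀ = 98,550 kg, m_f = 98,550 − 74,400 = 24,150 kg; Δv = 337×9.81×ln(4.081) = 3306.0×1.4063 ≈ 4649 m/s.
Stage 2: m₀ = 15,240 kg, m_f = 15,240 − 12,200 = 3,040 kg; Δv = 261×9.81×ln(5.013) = 2560.4×1.6121 ≈ 4128 m/s.
Total Δv = 4649 + 4128 = 8777 m/s.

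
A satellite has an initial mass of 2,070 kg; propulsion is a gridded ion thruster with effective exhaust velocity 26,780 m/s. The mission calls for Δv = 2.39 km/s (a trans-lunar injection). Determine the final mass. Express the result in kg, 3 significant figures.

final mass ≈ 1890 kg

Using Δv = v_e ln(m₀/m_f): m₀/m_f = exp(Δv / v_e) = exp(2390 / 26780.0) = exp(0.0892) = 1.0933.
m_f = m₀ / 1.0933 = 2,070 / 1.0933 = 1,893.35 kg.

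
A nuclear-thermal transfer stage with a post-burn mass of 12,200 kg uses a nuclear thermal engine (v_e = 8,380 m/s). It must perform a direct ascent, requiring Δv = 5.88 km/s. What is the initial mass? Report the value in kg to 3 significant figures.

initial mass ≈ 24600 kg

From the ideal rocket equation, m₀/m_f = exp(Δv / v_e) = exp(5880 / 8380.0) = exp(0.7017) = 2.0171.
m₀ = m_f × 2.0171 = 12,200 × 2.0171 = 24,608.6 kg.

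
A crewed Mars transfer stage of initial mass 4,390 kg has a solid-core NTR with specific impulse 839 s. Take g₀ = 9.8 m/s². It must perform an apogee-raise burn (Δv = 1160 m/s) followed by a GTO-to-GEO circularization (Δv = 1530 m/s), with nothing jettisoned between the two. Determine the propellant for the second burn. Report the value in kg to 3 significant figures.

v_e = Isp · g₀ = 839 × 9.8 = 8222.2 m/s.
After the first burn: m = 4390 × exp(−1160/8222.2) = 4390 × 0.86842 = 3,812.36 kg.
After the second burn: m = 3,812.36 × exp(−1530/8222.2) = 3,812.36 × 0.83021 = 3,165.06 kg.
Second-burn propellant = 3,812.36 − 3,165.06 = 647.3 kg.

propellant for the second burn ≈ 647 kg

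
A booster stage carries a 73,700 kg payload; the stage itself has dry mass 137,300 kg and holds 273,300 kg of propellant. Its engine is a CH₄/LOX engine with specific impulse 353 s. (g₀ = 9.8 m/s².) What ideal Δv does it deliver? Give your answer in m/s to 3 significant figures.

v_e = Isp · g₀ = 353 × 9.8 = 3459.4 m/s.
m₀ = payload + dry + propellant = 73,700 + 137,300 + 273,300 = 484,300 kg.
m_f = payload + dry = 73,700 + 137,300 = 211,000 kg.
Δv = v_e · ln(m₀/m_f) = 3459.4 × ln(2.295) = 3459.4 × 0.8308 ≈ 2874.2 m/s.

Δv ≈ 2870 m/s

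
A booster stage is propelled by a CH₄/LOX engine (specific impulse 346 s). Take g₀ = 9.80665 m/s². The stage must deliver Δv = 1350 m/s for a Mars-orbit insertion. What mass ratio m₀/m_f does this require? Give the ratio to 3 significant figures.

mass ratio ≈ 1.49

v_e = Isp · g₀ = 346 × 9.80665 = 3393.1 m/s.
m₀/m_f = exp(Δv / v_e) = exp(1350 / 3393.1) = exp(0.3979) = 1.4886.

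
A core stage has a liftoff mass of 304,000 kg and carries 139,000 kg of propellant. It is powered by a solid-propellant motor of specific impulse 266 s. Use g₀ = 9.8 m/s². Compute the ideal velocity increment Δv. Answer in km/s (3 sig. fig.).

Δv ≈ 1.59 km/s

v_e = Isp · g₀ = 266 × 9.8 = 2606.8 m/s.
m_f = m₀ − m_prop = 304,000 − 139,000 = 165,000 kg.
From the ideal rocket equation, Δv = v_e · ln(m₀/m_f) = 2606.8 × ln(1.842) = 2606.8 × 0.6111 ≈ 1593.0 m/s.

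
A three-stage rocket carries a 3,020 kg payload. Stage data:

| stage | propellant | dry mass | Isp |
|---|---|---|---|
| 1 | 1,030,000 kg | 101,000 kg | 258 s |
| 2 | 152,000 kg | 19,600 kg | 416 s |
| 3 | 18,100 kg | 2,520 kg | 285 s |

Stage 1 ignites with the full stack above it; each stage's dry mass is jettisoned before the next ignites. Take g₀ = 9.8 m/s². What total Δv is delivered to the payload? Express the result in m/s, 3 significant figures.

Ignition mass of stage 1 = 1,030,000+101,000 + 152,000+19,600 + 18,100+2,520 + 3,020 = 1,326,240 kg.
Stage 1: m₀ = 1,326,240 kg, m_f = 1,326,240 − 1,030,000 = 296,240 kg; Δv = 258×9.8×ln(4.477) = 2528.4×1.4989 ≈ 3790 m/s.
Stage 2: m₀ = 195,240 kg, m_f = 195,240 − 152,000 = 43,240 kg; Δv = 416×9.8×ln(4.515) = 4076.8×1.5075 ≈ 6146 m/s.
Stage 3: m₀ = 23,640 kg, m_f = 23,640 − 18,100 = 5,540 kg; Δv = 285×9.8×ln(4.267) = 2793.0×1.4509 ≈ 4052 m/s.
Total Δv = 3790 + 6146 + 4052 = 13988 m/s.

Δv ≈ 14000 m/s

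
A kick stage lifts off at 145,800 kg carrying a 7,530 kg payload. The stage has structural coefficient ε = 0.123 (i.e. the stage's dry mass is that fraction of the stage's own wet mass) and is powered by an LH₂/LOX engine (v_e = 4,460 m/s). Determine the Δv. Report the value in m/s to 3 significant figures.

Stage wet mass = m₀ − payload = 145,800 − 7,530 = 138,270 kg.
Stage dry mass = ε × stage wet mass = 0.123 × 138,270 = 17,007.2 kg.
Burnout mass m_f = stage dry + payload = 17,007.2 + 7,530 = 24,537.2 kg.
Δv = v_e · ln(145,800/24,537.2) = 4460.0 × ln(5.942) = 4460.0 × 1.7820 ≈ 7948 m/s.

Δv ≈ 7950 m/s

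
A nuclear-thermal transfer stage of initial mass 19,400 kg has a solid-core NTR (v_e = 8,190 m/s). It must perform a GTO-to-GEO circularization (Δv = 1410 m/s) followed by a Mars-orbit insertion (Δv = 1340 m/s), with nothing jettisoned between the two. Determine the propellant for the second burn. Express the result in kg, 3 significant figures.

After the first burn: m = 19400 × exp(−1410/8190.0) = 19400 × 0.84184 = 16,331.7 kg.
After the second burn: m = 16,331.7 × exp(−1340/8190.0) = 16,331.7 × 0.84907 = 13,866.8 kg.
Second-burn propellant = 16,331.7 − 13,866.8 = 2,464.9 kg.

propellant for the second burn ≈ 2460 kg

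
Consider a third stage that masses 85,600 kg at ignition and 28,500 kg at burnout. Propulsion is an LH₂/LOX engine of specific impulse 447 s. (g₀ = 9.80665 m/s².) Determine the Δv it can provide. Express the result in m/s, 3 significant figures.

v_e = Isp · g₀ = 447 × 9.80665 = 4383.6 m/s.
Using Δv = v_e ln(m₀/m_f): Δv = v_e · ln(m₀/m_f) = 4383.6 × ln(3.004) = 4383.6 × 1.0998 ≈ 4821.0 m/s.

Δv ≈ 4820 m/s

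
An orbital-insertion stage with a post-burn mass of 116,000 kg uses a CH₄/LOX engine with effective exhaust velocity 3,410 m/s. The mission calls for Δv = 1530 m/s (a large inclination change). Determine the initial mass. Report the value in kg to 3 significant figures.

m₀/m_f = exp(Δv / v_e) = exp(1530 / 3410.0) = exp(0.4487) = 1.5662.
m₀ = m_f × 1.5662 = 116,000 × 1.5662 = 181,679 kg.

initial mass ≈ 182000 kg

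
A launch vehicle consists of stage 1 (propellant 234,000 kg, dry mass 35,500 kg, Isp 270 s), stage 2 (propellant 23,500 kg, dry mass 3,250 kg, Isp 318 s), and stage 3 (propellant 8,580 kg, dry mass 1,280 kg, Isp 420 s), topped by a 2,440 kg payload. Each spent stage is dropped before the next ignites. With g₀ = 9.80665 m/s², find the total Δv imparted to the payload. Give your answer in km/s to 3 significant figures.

Ignition mass of stage 1 = 234,000+35,500 + 23,500+3,250 + 8,580+1,280 + 2,440 = 308,550 kg.
Stage 1: m₀ = 308,550 kg, m_f = 308,550 − 234,000 = 74,550 kg; Δv = 270×9.80665×ln(4.139) = 2647.8×1.4204 ≈ 3761 m/s.
Stage 2: m₀ = 39,050 kg, m_f = 39,050 − 23,500 = 15,550 kg; Δv = 318×9.80665×ln(2.511) = 3118.5×0.9208 ≈ 2871 m/s.
Stage 3: m₀ = 12,300 kg, m_f = 12,300 − 8,580 = 3,720 kg; Δv = 420×9.80665×ln(3.306) = 4118.8×1.1959 ≈ 4926 m/s.
Total Δv = 3761 + 2871 + 4926 = 11558 m/s.

Δv ≈ 11.6 km/s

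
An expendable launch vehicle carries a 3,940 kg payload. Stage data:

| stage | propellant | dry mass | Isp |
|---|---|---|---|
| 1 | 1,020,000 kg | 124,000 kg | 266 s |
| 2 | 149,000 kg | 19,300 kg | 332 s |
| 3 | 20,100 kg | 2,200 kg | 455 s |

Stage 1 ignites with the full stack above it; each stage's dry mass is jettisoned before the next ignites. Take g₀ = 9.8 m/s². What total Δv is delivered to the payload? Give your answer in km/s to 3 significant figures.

Ignition mass of stage 1 = 1,020,000+124,000 + 149,000+19,300 + 20,100+2,200 + 3,940 = 1,338,540 kg.
Stage 1: m₀ = 1,338,540 kg, m_f = 1,338,540 − 1,020,000 = 318,540 kg; Δv = 266×9.8×ln(4.202) = 2606.8×1.4356 ≈ 3742 m/s.
Stage 2: m₀ = 194,540 kg, m_f = 194,540 − 149,000 = 45,540 kg; Δv = 332×9.8×ln(4.272) = 3253.6×1.4520 ≈ 4724 m/s.
Stage 3: m₀ = 26,240 kg, m_f = 26,240 − 20,100 = 6,140 kg; Δv = 455×9.8×ln(4.274) = 4459.0×1.4525 ≈ 6477 m/s.
Total Δv = 3742 + 4724 + 6477 = 14943 m/s.

Δv ≈ 14.9 km/s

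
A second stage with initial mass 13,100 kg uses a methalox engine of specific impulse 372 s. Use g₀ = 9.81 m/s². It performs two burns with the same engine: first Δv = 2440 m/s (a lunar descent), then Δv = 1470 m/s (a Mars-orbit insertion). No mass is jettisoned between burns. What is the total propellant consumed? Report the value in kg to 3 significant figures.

total propellant consumed ≈ 8610 kg

v_e = Isp · g₀ = 372 × 9.81 = 3649.3 m/s.
After the first burn: m = 13100 × exp(−2440/3649.3) = 13100 × 0.51242 = 6,712.7 kg.
After the second burn: m = 6,712.7 × exp(−1470/3649.3) = 6,712.7 × 0.66844 = 4,487.04 kg.
Total propellant = m₀ − m_final = 13100 − 4,487.04 = 8,612.96 kg.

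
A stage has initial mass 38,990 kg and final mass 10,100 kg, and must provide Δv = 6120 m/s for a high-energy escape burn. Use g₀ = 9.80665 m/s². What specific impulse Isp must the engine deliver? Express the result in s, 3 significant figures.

Isp ≈ 462 s

ln(m₀/m_f) = ln(38990/10100) = ln(3.86) = 1.3508.
From the ideal rocket equation, v_e = Δv / ln(m₀/m_f) = 6120 / 1.3508 = 4530.7 m/s.
Isp = v_e / g₀ = 4530.7 / 9.80665 = 462.0 s.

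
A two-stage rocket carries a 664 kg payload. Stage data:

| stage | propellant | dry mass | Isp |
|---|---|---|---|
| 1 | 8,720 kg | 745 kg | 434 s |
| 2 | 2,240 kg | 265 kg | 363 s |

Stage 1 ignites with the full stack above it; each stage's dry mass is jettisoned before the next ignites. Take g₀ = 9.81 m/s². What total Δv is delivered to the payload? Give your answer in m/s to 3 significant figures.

Δv ≈ 9360 m/s

Ignition mass of stage 1 = 8,720+745 + 2,240+265 + 664 = 12,634 kg.
Stage 1: m₀ = 12,634 kg, m_f = 12,634 − 8,720 = 3,914 kg; Δv = 434×9.81×ln(3.228) = 4257.5×1.1718 ≈ 4989 m/s.
Stage 2: m₀ = 3,169 kg, m_f = 3,169 − 2,240 = 929 kg; Δv = 363×9.81×ln(3.411) = 3561.0×1.2271 ≈ 4370 m/s.
Total Δv = 4989 + 4370 = 9359 m/s.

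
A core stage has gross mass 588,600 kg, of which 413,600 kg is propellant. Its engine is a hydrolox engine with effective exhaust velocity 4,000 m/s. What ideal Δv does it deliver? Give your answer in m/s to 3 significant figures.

m_f = m₀ − m_prop = 588,600 − 413,600 = 175,000 kg.
By the Tsiolkovsky rocket equation, Δv = v_e · ln(m₀/m_f) = 4000.0 × ln(3.363) = 4000.0 × 1.2130 ≈ 4851.8 m/s.

Δv ≈ 4850 m/s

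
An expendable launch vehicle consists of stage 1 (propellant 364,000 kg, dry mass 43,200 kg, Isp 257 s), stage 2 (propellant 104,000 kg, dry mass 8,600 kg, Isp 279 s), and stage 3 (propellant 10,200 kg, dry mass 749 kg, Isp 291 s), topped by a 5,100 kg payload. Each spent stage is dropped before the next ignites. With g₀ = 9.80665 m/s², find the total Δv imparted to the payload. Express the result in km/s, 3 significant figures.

Δv ≈ 10.3 km/s

Ignition mass of stage 1 = 364,000+43,200 + 104,000+8,600 + 10,200+749 + 5,100 = 535,849 kg.
Stage 1: m₀ = 535,849 kg, m_f = 535,849 − 364,000 = 171,849 kg; Δv = 257×9.80665×ln(3.118) = 2520.3×1.1372 ≈ 2866 m/s.
Stage 2: m₀ = 128,649 kg, m_f = 128,649 − 104,000 = 24,649 kg; Δv = 279×9.80665×ln(5.219) = 2736.1×1.6524 ≈ 4521 m/s.
Stage 3: m₀ = 16,049 kg, m_f = 16,049 − 10,200 = 5,849 kg; Δv = 291×9.80665×ln(2.744) = 2853.7×1.0094 ≈ 2880 m/s.
Total Δv = 2866 + 4521 + 2880 = 10267 m/s.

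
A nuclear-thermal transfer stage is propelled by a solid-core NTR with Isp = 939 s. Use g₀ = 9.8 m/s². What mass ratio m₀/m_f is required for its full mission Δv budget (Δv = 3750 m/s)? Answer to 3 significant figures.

v_e = Isp · g₀ = 939 × 9.8 = 9202.2 m/s.
Using Δv = v_e ln(m₀/m_f): m₀/m_f = exp(Δv / v_e) = exp(3750 / 9202.2) = exp(0.4075) = 1.5031.

mass ratio ≈ 1.50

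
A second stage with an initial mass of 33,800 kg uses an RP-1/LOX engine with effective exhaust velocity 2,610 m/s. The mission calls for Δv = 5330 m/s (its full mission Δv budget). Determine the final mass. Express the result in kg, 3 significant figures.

m₀/m_f = exp(Δv / v_e) = exp(5330 / 2610.0) = exp(2.0421) = 7.7071.
m_f = m₀ / 7.7071 = 33,800 / 7.7071 = 4,385.57 kg.

final mass ≈ 4390 kg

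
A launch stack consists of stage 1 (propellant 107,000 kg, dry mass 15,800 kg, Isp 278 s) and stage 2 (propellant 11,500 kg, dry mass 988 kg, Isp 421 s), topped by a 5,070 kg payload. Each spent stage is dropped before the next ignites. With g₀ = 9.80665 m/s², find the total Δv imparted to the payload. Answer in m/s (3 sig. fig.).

Ignition mass of stage 1 = 107,000+15,800 + 11,500+988 + 5,070 = 140,358 kg.
Stage 1: m₀ = 140,358 kg, m_f = 140,358 − 107,000 = 33,358 kg; Δv = 278×9.80665×ln(4.208) = 2726.2×1.4369 ≈ 3917 m/s.
Stage 2: m₀ = 17,558 kg, m_f = 17,558 − 11,500 = 6,058 kg; Δv = 421×9.80665×ln(2.898) = 4128.6×1.0641 ≈ 4393 m/s.
Total Δv = 3917 + 4393 = 8310 m/s.

Δv ≈ 8310 m/s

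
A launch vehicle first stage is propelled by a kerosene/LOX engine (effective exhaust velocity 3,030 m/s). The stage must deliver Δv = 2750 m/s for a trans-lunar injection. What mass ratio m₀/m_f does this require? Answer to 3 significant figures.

m₀/m_f = exp(Δv / v_e) = exp(2750 / 3030.0) = exp(0.9076) = 2.4783.

mass ratio ≈ 2.48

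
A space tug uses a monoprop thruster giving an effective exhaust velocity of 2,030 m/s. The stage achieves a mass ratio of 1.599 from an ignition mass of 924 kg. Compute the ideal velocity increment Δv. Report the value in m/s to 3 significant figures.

By the Tsiolkovsky rocket equation, Δv = v_e · ln(1.599) = 2030.0 × 0.4694 ≈ 952.8 m/s.

Δv ≈ 953 m/s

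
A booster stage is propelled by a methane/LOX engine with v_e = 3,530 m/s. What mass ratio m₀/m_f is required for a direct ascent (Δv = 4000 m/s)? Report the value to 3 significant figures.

mass ratio ≈ 3.11

m₀/m_f = exp(Δv / v_e) = exp(4000 / 3530.0) = exp(1.1331) = 3.1054.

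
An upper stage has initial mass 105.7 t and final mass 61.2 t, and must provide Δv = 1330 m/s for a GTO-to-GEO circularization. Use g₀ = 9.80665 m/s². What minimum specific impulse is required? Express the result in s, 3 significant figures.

ln(m₀/m_f) = ln(105700/61200) = ln(1.727) = 0.5465.
v_e = Δv / ln(m₀/m_f) = 1330 / 0.5465 = 2433.9 m/s.
Isp = v_e / g₀ = 2433.9 / 9.80665 = 248.2 s.

Isp ≈ 248 s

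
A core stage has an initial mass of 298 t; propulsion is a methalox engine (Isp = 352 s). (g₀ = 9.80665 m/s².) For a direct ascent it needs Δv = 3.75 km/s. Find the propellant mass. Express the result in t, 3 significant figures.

v_e = Isp · g₀ = 352 × 9.80665 = 3451.9 m/s.
Rocket equation: m₀/m_f = exp(Δv / v_e) = exp(3750 / 3451.9) = exp(1.0863) = 2.9634.
m_f = 298 / 2.9634 = 100.56 t, so propellant = m₀ − m_f = 298 − 100.56 = 197.44 t.

propellant mass ≈ 197 t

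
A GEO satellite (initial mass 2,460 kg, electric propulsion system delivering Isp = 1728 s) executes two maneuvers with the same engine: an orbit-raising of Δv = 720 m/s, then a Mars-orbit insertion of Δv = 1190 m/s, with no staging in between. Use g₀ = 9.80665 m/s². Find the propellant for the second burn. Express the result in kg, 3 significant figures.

v_e = Isp · g₀ = 1728 × 9.80665 = 16945.9 m/s.
After the first burn: m = 2460 × exp(−720/16945.9) = 2460 × 0.95840 = 2,357.66 kg.
After the second burn: m = 2,357.66 × exp(−1190/16945.9) = 2,357.66 × 0.93219 = 2,197.79 kg.
Second-burn propellant = 2,357.66 − 2,197.79 = 159.87 kg.

propellant for the second burn ≈ 160 kg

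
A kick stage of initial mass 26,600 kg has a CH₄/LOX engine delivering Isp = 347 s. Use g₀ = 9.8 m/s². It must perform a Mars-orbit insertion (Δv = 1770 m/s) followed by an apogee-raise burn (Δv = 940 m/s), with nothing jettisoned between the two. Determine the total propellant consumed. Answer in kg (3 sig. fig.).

v_e = Isp · g₀ = 347 × 9.8 = 3400.6 m/s.
After the first burn: m = 26600 × exp(−1770/3400.6) = 26600 × 0.59423 = 15,806.5 kg.
After the second burn: m = 15,806.5 × exp(−940/3400.6) = 15,806.5 × 0.75849 = 11,989.1 kg.
Total propellant = m₀ − m_final = 26600 − 11,989.1 = 14,610.9 kg.

total propellant consumed ≈ 14600 kg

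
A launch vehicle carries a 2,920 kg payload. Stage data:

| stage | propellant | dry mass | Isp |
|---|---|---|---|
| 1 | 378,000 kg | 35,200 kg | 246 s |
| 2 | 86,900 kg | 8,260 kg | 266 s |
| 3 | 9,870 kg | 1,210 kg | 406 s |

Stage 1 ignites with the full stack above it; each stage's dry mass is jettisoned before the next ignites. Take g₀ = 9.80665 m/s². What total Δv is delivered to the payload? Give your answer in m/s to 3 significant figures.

Ignition mass of stage 1 = 378,000+35,200 + 86,900+8,260 + 9,870+1,210 + 2,920 = 522,360 kg.
Stage 1: m₀ = 522,360 kg, m_f = 522,360 − 378,000 = 144,360 kg; Δv = 246×9.80665×ln(3.618) = 2412.4×1.2860 ≈ 3103 m/s.
Stage 2: m₀ = 109,160 kg, m_f = 109,160 − 86,900 = 22,260 kg; Δv = 266×9.80665×ln(4.904) = 2608.6×1.5900 ≈ 4148 m/s.
Stage 3: m₀ = 14,000 kg, m_f = 14,000 − 9,870 = 4,130 kg; Δv = 406×9.80665×ln(3.39) = 3981.5×1.2208 ≈ 4861 m/s.
Total Δv = 3103 + 4148 + 4861 = 12112 m/s.

Δv ≈ 12100 m/s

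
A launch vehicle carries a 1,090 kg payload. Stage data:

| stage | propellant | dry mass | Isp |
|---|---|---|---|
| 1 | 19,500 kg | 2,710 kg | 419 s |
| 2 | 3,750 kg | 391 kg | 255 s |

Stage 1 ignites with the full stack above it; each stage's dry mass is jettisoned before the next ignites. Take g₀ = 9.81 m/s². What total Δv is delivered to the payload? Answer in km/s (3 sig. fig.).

Ignition mass of stage 1 = 19,500+2,710 + 3,750+391 + 1,090 = 27,441 kg.
Stage 1: m₀ = 27,441 kg, m_f = 27,441 − 19,500 = 7,941 kg; Δv = 419×9.81×ln(3.456) = 4110.4×1.2400 ≈ 5097 m/s.
Stage 2: m₀ = 5,231 kg, m_f = 5,231 − 3,750 = 1,481 kg; Δv = 255×9.81×ln(3.532) = 2501.6×1.2619 ≈ 3157 m/s.
Total Δv = 5097 + 3157 = 8254 m/s.

Δv ≈ 8.25 km/s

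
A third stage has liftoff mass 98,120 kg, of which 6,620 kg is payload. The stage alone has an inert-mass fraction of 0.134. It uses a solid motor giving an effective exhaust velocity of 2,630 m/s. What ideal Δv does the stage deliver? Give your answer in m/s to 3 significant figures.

Δv ≈ 4330 m/s

Stage wet mass = m₀ − payload = 98,120 − 6,620 = 91,500 kg.
Stage dry mass = ε × stage wet mass = 0.134 × 91,500 = 12,261 kg.
Burnout mass m_f = stage dry + payload = 12,261 + 6,620 = 18,881 kg.
Rocket equation: Δv = v_e · ln(98,120/18,881) = 2630.0 × ln(5.197) = 2630.0 × 1.6480 ≈ 4334 m/s.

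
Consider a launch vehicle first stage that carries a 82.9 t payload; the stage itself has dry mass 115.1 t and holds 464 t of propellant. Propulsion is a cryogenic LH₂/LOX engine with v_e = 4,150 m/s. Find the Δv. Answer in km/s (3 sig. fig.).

m₀ = payload + dry + propellant = 82.9 + 115.1 + 464 = 662 t.
m_f = payload + dry = 82.9 + 115.1 = 198 t.
From the ideal rocket equation, Δv = v_e · ln(m₀/m_f) = 4150.0 × ln(3.343) = 4150.0 × 1.2070 ≈ 5009.0 m/s.

Δv ≈ 5.01 km/s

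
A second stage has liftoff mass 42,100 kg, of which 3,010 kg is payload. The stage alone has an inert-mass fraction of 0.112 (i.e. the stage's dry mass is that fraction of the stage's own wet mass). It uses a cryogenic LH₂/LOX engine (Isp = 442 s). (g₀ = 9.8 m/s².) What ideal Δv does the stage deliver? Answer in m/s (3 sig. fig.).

Δv ≈ 7540 m/s

Stage wet mass = m₀ − payload = 42,100 − 3,010 = 39,090 kg.
Stage dry mass = ε × stage wet mass = 0.112 × 39,090 = 4,378.08 kg.
Burnout mass m_f = stage dry + payload = 4,378.08 + 3,010 = 7,388.08 kg.
v_e = Isp · g₀ = 442 × 9.8 = 4331.6 m/s.
Rocket equation: Δv = v_e · ln(42,100/7,388.08) = 4331.6 × ln(5.698) = 4331.6 × 1.7402 ≈ 7538 m/s.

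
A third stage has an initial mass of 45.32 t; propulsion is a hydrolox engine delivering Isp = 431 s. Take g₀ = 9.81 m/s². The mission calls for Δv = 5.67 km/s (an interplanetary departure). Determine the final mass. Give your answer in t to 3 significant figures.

v_e = Isp · g₀ = 431 × 9.81 = 4228.1 m/s.
Rocket equation: m₀/m_f = exp(Δv / v_e) = exp(5670 / 4228.1) = exp(1.3410) = 3.8230.
m_f = m₀ / 3.8230 = 45.32 / 3.8230 = 11.8546 t.

final mass ≈ 11.9 t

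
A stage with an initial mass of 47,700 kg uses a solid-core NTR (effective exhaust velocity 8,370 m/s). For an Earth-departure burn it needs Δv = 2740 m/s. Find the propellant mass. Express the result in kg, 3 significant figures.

propellant mass ≈ 13300 kg

Rocket equation: m₀/m_f = exp(Δv / v_e) = exp(2740 / 8370.0) = exp(0.3274) = 1.3873.
m_f = 47,700 / 1.3873 = 34,383.3 kg, so propellant = m₀ − m_f = 47,700 − 34,383.3 = 13,316.7 kg.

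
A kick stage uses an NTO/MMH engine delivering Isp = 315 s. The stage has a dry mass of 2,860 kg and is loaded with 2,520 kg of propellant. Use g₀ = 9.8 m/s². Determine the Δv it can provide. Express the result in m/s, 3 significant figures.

Δv ≈ 1950 m/s

v_e = Isp · g₀ = 315 × 9.8 = 3087.0 m/s.
m₀ = m_dry + m_prop = 2,860 + 2,520 = 5,380 kg.
By the Tsiolkovsky rocket equation, Δv = v_e · ln(m₀/m_f) = 3087.0 × ln(1.881) = 3087.0 × 0.6319 ≈ 1950.6 m/s.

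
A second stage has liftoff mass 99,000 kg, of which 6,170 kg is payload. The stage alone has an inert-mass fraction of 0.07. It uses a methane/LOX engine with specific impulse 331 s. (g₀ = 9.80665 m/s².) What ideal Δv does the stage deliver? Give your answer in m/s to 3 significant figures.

Δv ≈ 6670 m/s

Stage wet mass = m₀ − payload = 99,000 − 6,170 = 92,830 kg.
Stage dry mass = ε × stage wet mass = 0.07 × 92,830 = 6,498.1 kg.
Burnout mass m_f = stage dry + payload = 6,498.1 + 6,170 = 12,668.1 kg.
v_e = Isp · g₀ = 331 × 9.80665 = 3246.0 m/s.
Using Δv = v_e ln(m₀/m_f): Δv = v_e · ln(99,000/12,668.1) = 3246.0 × ln(7.815) = 3246.0 × 2.0560 ≈ 6674 m/s.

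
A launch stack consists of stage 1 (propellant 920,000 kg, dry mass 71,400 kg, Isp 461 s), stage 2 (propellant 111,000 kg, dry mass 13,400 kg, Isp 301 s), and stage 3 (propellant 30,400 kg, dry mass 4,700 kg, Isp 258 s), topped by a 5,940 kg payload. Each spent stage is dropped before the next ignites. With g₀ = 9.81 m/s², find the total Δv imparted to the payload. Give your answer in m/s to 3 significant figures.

Δv ≈ 13900 m/s

Ignition mass of stage 1 = 920,000+71,400 + 111,000+13,400 + 30,400+4,700 + 5,940 = 1,156,840 kg.
Stage 1: m₀ = 1,156,840 kg, m_f = 1,156,840 − 920,000 = 236,840 kg; Δv = 461×9.81×ln(4.884) = 4522.4×1.5861 ≈ 7173 m/s.
Stage 2: m₀ = 165,440 kg, m_f = 165,440 − 111,000 = 54,440 kg; Δv = 301×9.81×ln(3.039) = 2952.8×1.1115 ≈ 3282 m/s.
Stage 3: m₀ = 41,040 kg, m_f = 41,040 − 30,400 = 10,640 kg; Δv = 258×9.81×ln(3.857) = 2531.0×1.3499 ≈ 3417 m/s.
Total Δv = 7173 + 3282 + 3417 = 13872 m/s.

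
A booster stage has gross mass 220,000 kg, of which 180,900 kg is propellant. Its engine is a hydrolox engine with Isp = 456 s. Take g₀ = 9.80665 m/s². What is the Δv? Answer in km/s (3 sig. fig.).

Δv ≈ 7.73 km/s

v_e = Isp · g₀ = 456 × 9.80665 = 4471.8 m/s.
m_f = m₀ − m_prop = 220,000 − 180,900 = 39,100 kg.
Rocket equation: Δv = v_e · ln(m₀/m_f) = 4471.8 × ln(5.627) = 4471.8 × 1.7275 ≈ 7725.1 m/s.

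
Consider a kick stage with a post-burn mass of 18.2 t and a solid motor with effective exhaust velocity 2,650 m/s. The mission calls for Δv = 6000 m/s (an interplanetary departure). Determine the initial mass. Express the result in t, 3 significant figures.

initial mass ≈ 175 t

From the ideal rocket equation, m₀/m_f = exp(Δv / v_e) = exp(6000 / 2650.0) = exp(2.2642) = 9.6230.
m₀ = m_f × 9.6230 = 18.2 × 9.6230 = 175.139 t.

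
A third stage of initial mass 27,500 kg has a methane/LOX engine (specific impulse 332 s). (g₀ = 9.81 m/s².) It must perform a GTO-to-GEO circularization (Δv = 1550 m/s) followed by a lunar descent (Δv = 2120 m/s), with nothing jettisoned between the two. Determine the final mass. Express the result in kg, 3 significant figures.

final mass ≈ 8910 kg

v_e = Isp · g₀ = 332 × 9.81 = 3256.9 m/s.
After the first burn: m = 27500 × exp(−1550/3256.9) = 27500 × 0.62132 = 17,086.3 kg.
After the second burn: m = 17,086.3 × exp(−2120/3256.9) = 17,086.3 × 0.52156 = 8,911.53 kg.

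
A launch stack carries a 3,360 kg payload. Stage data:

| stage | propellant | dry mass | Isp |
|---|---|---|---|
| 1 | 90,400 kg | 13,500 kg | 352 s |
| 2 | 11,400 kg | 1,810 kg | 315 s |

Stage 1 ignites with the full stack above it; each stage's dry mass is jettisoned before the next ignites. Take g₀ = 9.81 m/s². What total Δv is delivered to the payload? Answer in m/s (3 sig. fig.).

Ignition mass of stage 1 = 90,400+13,500 + 11,400+1,810 + 3,360 = 120,470 kg.
Stage 1: m₀ = 120,470 kg, m_f = 120,470 − 90,400 = 30,070 kg; Δv = 352×9.81×ln(4.006) = 3453.1×1.3879 ≈ 4792 m/s.
Stage 2: m₀ = 16,570 kg, m_f = 16,570 − 11,400 = 5,170 kg; Δv = 315×9.81×ln(3.205) = 3090.2×1.1647 ≈ 3599 m/s.
Total Δv = 4792 + 3599 = 8391 m/s.

Δv ≈ 8390 m/s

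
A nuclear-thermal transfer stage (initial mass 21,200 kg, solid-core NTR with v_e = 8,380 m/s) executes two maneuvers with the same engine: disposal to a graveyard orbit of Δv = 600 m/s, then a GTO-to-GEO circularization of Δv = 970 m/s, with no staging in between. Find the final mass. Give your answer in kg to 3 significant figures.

After the first burn: m = 21200 × exp(−600/8380.0) = 21200 × 0.93090 = 19,735.1 kg.
After the second burn: m = 19,735.1 × exp(−970/8380.0) = 19,735.1 × 0.89070 = 17,578.1 kg.

final mass ≈ 17600 kg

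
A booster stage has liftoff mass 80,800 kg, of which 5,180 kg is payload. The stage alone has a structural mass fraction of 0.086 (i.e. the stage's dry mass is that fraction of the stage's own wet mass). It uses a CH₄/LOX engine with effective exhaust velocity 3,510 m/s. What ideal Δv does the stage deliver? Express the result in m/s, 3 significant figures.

Δv ≈ 6790 m/s

Stage wet mass = m₀ − payload = 80,800 − 5,180 = 75,620 kg.
Stage dry mass = ε × stage wet mass = 0.086 × 75,620 = 6,503.32 kg.
Burnout mass m_f = stage dry + payload = 6,503.32 + 5,180 = 11,683.32 kg.
From the ideal rocket equation, Δv = v_e · ln(80,800/11,683.32) = 3510.0 × ln(6.916) = 3510.0 × 1.9338 ≈ 6788 m/s.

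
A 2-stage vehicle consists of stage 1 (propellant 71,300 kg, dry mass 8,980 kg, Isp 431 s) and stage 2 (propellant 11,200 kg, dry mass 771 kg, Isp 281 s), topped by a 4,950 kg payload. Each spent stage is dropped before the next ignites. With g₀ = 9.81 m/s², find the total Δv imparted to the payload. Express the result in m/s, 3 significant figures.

Ignition mass of stage 1 = 71,300+8,980 + 11,200+771 + 4,950 = 97,201 kg.
Stage 1: m₀ = 97,201 kg, m_f = 97,201 − 71,300 = 25,901 kg; Δv = 431×9.81×ln(3.753) = 4228.1×1.3225 ≈ 5592 m/s.
Stage 2: m₀ = 16,921 kg, m_f = 16,921 − 11,200 = 5,721 kg; Δv = 281×9.81×ln(2.958) = 2756.6×1.0844 ≈ 2989 m/s.
Total Δv = 5592 + 2989 = 8581 m/s.

Δv ≈ 8580 m/s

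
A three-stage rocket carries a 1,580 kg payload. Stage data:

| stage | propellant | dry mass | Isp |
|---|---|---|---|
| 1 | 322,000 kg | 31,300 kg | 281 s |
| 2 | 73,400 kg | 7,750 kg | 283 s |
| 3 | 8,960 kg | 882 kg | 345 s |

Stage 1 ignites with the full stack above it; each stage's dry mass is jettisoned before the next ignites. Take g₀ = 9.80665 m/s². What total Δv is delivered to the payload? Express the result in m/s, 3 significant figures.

Δv ≈ 13100 m/s

Ignition mass of stage 1 = 322,000+31,300 + 73,400+7,750 + 8,960+882 + 1,580 = 445,872 kg.
Stage 1: m₀ = 445,872 kg, m_f = 445,872 − 322,000 = 123,872 kg; Δv = 281×9.80665×ln(3.599) = 2755.7×1.2808 ≈ 3529 m/s.
Stage 2: m₀ = 92,572 kg, m_f = 92,572 − 73,400 = 19,172 kg; Δv = 283×9.80665×ln(4.828) = 2775.3×1.5745 ≈ 4370 m/s.
Stage 3: m₀ = 11,422 kg, m_f = 11,422 − 8,960 = 2,462 kg; Δv = 345×9.80665×ln(4.639) = 3383.3×1.5346 ≈ 5192 m/s.
Total Δv = 3529 + 4370 + 5192 = 13091 m/s.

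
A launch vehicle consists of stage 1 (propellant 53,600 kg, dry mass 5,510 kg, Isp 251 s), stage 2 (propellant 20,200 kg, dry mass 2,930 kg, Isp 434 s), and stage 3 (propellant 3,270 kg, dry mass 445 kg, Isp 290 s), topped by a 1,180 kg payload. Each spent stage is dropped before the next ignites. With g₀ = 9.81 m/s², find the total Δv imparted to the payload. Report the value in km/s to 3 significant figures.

Δv ≈ 10.9 km/s

Ignition mass of stage 1 = 53,600+5,510 + 20,200+2,930 + 3,270+445 + 1,180 = 87,135 kg.
Stage 1: m₀ = 87,135 kg, m_f = 87,135 − 53,600 = 33,535 kg; Δv = 251×9.81×ln(2.598) = 2462.3×0.9549 ≈ 2351 m/s.
Stage 2: m₀ = 28,025 kg, m_f = 28,025 − 20,200 = 7,825 kg; Δv = 434×9.81×ln(3.581) = 4257.5×1.2758 ≈ 5432 m/s.
Stage 3: m₀ = 4,895 kg, m_f = 4,895 − 3,270 = 1,625 kg; Δv = 290×9.81×ln(3.012) = 2844.9×1.1027 ≈ 3137 m/s.
Total Δv = 2351 + 5432 + 3137 = 10920 m/s.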